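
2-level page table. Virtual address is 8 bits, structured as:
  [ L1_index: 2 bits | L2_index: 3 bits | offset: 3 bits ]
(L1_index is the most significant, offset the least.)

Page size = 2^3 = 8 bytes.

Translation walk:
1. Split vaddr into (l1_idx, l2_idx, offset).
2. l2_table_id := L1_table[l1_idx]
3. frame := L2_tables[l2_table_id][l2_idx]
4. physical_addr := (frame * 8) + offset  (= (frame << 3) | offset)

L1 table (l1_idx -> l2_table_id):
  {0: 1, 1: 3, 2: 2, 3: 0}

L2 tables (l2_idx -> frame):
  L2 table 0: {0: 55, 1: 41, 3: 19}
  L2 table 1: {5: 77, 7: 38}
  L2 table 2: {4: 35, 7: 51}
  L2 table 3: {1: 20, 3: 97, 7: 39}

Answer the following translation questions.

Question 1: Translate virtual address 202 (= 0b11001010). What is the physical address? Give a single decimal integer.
Answer: 330

Derivation:
vaddr = 202 = 0b11001010
Split: l1_idx=3, l2_idx=1, offset=2
L1[3] = 0
L2[0][1] = 41
paddr = 41 * 8 + 2 = 330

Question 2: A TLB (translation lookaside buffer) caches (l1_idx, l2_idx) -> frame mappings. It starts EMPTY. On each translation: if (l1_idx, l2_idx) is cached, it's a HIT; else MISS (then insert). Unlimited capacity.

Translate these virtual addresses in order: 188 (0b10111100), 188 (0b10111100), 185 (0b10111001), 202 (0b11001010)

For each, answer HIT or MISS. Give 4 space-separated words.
vaddr=188: (2,7) not in TLB -> MISS, insert
vaddr=188: (2,7) in TLB -> HIT
vaddr=185: (2,7) in TLB -> HIT
vaddr=202: (3,1) not in TLB -> MISS, insert

Answer: MISS HIT HIT MISS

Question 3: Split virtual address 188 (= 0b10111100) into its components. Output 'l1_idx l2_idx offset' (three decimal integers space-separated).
vaddr = 188 = 0b10111100
  top 2 bits -> l1_idx = 2
  next 3 bits -> l2_idx = 7
  bottom 3 bits -> offset = 4

Answer: 2 7 4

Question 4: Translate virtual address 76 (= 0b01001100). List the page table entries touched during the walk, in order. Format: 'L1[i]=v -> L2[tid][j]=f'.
vaddr = 76 = 0b01001100
Split: l1_idx=1, l2_idx=1, offset=4

Answer: L1[1]=3 -> L2[3][1]=20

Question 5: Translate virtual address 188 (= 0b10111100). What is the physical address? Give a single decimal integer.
vaddr = 188 = 0b10111100
Split: l1_idx=2, l2_idx=7, offset=4
L1[2] = 2
L2[2][7] = 51
paddr = 51 * 8 + 4 = 412

Answer: 412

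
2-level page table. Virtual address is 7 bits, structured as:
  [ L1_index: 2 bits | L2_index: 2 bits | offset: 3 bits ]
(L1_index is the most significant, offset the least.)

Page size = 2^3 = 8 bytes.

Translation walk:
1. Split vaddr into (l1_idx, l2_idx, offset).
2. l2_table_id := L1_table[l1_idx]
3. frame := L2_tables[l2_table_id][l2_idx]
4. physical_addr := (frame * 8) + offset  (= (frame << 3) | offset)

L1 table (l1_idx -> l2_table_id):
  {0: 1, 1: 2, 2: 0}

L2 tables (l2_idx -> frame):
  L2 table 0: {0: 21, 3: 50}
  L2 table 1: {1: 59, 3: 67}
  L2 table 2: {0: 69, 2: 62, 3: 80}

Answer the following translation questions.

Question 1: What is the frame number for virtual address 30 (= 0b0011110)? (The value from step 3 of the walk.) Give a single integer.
vaddr = 30: l1_idx=0, l2_idx=3
L1[0] = 1; L2[1][3] = 67

Answer: 67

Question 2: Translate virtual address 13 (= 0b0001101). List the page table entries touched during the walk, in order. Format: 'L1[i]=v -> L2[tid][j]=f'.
Answer: L1[0]=1 -> L2[1][1]=59

Derivation:
vaddr = 13 = 0b0001101
Split: l1_idx=0, l2_idx=1, offset=5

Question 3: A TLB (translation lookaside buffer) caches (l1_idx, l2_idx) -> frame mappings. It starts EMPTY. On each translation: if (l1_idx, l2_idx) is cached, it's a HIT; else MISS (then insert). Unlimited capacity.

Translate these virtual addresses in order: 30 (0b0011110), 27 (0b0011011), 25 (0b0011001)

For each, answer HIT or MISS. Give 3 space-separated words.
vaddr=30: (0,3) not in TLB -> MISS, insert
vaddr=27: (0,3) in TLB -> HIT
vaddr=25: (0,3) in TLB -> HIT

Answer: MISS HIT HIT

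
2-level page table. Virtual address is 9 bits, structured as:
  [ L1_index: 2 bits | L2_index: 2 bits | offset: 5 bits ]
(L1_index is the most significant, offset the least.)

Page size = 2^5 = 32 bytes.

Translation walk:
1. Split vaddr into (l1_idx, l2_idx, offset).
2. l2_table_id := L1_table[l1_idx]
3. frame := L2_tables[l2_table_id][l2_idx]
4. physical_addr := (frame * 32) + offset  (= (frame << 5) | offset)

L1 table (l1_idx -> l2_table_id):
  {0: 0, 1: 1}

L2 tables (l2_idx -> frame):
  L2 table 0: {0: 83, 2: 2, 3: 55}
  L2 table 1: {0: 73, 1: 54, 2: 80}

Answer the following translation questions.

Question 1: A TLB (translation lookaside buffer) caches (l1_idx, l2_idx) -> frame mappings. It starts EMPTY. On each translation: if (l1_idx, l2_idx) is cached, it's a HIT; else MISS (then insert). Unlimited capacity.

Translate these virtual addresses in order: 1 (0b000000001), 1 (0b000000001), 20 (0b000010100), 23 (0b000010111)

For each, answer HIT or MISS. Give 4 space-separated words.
vaddr=1: (0,0) not in TLB -> MISS, insert
vaddr=1: (0,0) in TLB -> HIT
vaddr=20: (0,0) in TLB -> HIT
vaddr=23: (0,0) in TLB -> HIT

Answer: MISS HIT HIT HIT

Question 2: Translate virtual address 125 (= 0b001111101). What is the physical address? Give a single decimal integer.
Answer: 1789

Derivation:
vaddr = 125 = 0b001111101
Split: l1_idx=0, l2_idx=3, offset=29
L1[0] = 0
L2[0][3] = 55
paddr = 55 * 32 + 29 = 1789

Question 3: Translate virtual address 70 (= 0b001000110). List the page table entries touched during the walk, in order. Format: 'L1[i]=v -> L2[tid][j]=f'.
Answer: L1[0]=0 -> L2[0][2]=2

Derivation:
vaddr = 70 = 0b001000110
Split: l1_idx=0, l2_idx=2, offset=6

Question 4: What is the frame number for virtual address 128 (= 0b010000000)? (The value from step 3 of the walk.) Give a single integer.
vaddr = 128: l1_idx=1, l2_idx=0
L1[1] = 1; L2[1][0] = 73

Answer: 73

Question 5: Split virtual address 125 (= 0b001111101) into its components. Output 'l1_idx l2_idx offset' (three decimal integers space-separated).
Answer: 0 3 29

Derivation:
vaddr = 125 = 0b001111101
  top 2 bits -> l1_idx = 0
  next 2 bits -> l2_idx = 3
  bottom 5 bits -> offset = 29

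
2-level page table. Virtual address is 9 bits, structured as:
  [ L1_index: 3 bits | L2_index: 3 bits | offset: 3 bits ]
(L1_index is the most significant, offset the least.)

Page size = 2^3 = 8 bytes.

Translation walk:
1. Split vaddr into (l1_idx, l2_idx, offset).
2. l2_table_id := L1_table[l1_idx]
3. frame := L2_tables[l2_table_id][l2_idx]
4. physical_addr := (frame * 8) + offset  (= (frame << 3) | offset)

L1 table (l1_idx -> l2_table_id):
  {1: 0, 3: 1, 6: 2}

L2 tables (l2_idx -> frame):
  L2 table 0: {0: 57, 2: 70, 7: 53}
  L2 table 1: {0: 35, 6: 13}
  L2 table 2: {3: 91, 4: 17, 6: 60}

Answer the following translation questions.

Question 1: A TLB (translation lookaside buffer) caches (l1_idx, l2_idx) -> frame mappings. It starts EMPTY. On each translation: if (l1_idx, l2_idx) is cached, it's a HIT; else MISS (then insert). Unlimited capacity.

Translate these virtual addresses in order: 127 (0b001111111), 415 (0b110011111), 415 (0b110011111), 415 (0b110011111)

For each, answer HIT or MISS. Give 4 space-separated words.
Answer: MISS MISS HIT HIT

Derivation:
vaddr=127: (1,7) not in TLB -> MISS, insert
vaddr=415: (6,3) not in TLB -> MISS, insert
vaddr=415: (6,3) in TLB -> HIT
vaddr=415: (6,3) in TLB -> HIT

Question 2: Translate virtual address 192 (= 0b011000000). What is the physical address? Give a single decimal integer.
Answer: 280

Derivation:
vaddr = 192 = 0b011000000
Split: l1_idx=3, l2_idx=0, offset=0
L1[3] = 1
L2[1][0] = 35
paddr = 35 * 8 + 0 = 280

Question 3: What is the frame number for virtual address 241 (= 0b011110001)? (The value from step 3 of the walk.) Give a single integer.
Answer: 13

Derivation:
vaddr = 241: l1_idx=3, l2_idx=6
L1[3] = 1; L2[1][6] = 13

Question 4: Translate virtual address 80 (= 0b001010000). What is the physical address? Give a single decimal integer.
Answer: 560

Derivation:
vaddr = 80 = 0b001010000
Split: l1_idx=1, l2_idx=2, offset=0
L1[1] = 0
L2[0][2] = 70
paddr = 70 * 8 + 0 = 560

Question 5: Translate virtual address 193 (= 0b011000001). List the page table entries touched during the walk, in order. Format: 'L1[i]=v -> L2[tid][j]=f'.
vaddr = 193 = 0b011000001
Split: l1_idx=3, l2_idx=0, offset=1

Answer: L1[3]=1 -> L2[1][0]=35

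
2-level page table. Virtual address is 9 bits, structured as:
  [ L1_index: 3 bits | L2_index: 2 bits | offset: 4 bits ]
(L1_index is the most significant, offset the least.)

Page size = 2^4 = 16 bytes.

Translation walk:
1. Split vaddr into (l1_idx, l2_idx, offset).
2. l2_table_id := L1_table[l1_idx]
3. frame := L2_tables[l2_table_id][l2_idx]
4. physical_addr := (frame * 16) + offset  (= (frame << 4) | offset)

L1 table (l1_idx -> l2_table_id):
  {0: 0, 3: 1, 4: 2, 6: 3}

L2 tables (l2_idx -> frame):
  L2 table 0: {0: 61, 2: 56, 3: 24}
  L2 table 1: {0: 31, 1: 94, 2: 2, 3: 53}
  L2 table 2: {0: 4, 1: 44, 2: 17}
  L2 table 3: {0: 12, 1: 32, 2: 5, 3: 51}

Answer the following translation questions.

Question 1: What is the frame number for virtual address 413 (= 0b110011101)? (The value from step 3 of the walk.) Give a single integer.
vaddr = 413: l1_idx=6, l2_idx=1
L1[6] = 3; L2[3][1] = 32

Answer: 32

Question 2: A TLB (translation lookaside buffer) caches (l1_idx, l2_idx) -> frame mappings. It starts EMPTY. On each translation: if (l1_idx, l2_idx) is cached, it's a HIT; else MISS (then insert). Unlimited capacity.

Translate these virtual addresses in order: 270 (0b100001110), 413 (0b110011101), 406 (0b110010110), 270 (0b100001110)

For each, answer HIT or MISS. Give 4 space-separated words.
Answer: MISS MISS HIT HIT

Derivation:
vaddr=270: (4,0) not in TLB -> MISS, insert
vaddr=413: (6,1) not in TLB -> MISS, insert
vaddr=406: (6,1) in TLB -> HIT
vaddr=270: (4,0) in TLB -> HIT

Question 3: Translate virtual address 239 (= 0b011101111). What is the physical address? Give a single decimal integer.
Answer: 47

Derivation:
vaddr = 239 = 0b011101111
Split: l1_idx=3, l2_idx=2, offset=15
L1[3] = 1
L2[1][2] = 2
paddr = 2 * 16 + 15 = 47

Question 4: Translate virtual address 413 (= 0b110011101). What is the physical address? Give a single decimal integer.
Answer: 525

Derivation:
vaddr = 413 = 0b110011101
Split: l1_idx=6, l2_idx=1, offset=13
L1[6] = 3
L2[3][1] = 32
paddr = 32 * 16 + 13 = 525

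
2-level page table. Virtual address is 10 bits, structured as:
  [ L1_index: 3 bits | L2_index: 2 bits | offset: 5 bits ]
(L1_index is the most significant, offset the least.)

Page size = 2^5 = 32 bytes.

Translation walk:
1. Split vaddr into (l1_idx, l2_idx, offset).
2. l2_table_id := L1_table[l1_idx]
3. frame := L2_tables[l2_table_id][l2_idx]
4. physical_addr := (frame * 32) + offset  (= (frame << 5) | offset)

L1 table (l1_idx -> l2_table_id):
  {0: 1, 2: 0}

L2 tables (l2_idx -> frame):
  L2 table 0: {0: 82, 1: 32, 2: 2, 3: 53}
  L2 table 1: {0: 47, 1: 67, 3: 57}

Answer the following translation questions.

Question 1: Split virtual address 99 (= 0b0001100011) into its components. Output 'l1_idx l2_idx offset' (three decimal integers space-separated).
vaddr = 99 = 0b0001100011
  top 3 bits -> l1_idx = 0
  next 2 bits -> l2_idx = 3
  bottom 5 bits -> offset = 3

Answer: 0 3 3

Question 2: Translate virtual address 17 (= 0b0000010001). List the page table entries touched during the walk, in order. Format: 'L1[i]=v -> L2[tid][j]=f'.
vaddr = 17 = 0b0000010001
Split: l1_idx=0, l2_idx=0, offset=17

Answer: L1[0]=1 -> L2[1][0]=47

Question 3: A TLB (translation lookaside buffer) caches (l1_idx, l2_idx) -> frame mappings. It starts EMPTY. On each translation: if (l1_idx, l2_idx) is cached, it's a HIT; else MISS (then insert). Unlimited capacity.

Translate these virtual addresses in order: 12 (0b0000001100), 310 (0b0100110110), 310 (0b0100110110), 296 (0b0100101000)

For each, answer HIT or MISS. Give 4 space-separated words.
Answer: MISS MISS HIT HIT

Derivation:
vaddr=12: (0,0) not in TLB -> MISS, insert
vaddr=310: (2,1) not in TLB -> MISS, insert
vaddr=310: (2,1) in TLB -> HIT
vaddr=296: (2,1) in TLB -> HIT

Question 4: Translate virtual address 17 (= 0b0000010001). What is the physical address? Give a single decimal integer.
vaddr = 17 = 0b0000010001
Split: l1_idx=0, l2_idx=0, offset=17
L1[0] = 1
L2[1][0] = 47
paddr = 47 * 32 + 17 = 1521

Answer: 1521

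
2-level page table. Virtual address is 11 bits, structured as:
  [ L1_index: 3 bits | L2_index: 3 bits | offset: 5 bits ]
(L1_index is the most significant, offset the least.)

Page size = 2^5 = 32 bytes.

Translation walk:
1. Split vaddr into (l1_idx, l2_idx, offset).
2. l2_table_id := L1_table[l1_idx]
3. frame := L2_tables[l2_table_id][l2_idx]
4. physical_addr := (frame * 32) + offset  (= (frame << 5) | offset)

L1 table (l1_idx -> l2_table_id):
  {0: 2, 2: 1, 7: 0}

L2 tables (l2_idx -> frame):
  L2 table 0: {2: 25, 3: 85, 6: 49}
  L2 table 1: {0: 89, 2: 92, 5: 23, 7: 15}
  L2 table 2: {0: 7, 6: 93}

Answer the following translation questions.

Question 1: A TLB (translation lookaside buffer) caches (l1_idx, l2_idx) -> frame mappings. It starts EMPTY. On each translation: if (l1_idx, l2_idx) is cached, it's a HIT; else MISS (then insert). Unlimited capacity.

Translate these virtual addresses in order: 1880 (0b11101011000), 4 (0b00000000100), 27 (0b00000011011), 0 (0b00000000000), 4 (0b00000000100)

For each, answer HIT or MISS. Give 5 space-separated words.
Answer: MISS MISS HIT HIT HIT

Derivation:
vaddr=1880: (7,2) not in TLB -> MISS, insert
vaddr=4: (0,0) not in TLB -> MISS, insert
vaddr=27: (0,0) in TLB -> HIT
vaddr=0: (0,0) in TLB -> HIT
vaddr=4: (0,0) in TLB -> HIT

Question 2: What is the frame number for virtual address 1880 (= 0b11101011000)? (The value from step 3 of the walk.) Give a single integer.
vaddr = 1880: l1_idx=7, l2_idx=2
L1[7] = 0; L2[0][2] = 25

Answer: 25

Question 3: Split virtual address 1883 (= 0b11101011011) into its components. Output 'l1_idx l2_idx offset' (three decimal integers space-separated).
Answer: 7 2 27

Derivation:
vaddr = 1883 = 0b11101011011
  top 3 bits -> l1_idx = 7
  next 3 bits -> l2_idx = 2
  bottom 5 bits -> offset = 27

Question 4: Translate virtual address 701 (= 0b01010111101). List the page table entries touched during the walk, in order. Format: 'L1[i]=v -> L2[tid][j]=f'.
Answer: L1[2]=1 -> L2[1][5]=23

Derivation:
vaddr = 701 = 0b01010111101
Split: l1_idx=2, l2_idx=5, offset=29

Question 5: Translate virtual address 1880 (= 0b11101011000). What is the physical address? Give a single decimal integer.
Answer: 824

Derivation:
vaddr = 1880 = 0b11101011000
Split: l1_idx=7, l2_idx=2, offset=24
L1[7] = 0
L2[0][2] = 25
paddr = 25 * 32 + 24 = 824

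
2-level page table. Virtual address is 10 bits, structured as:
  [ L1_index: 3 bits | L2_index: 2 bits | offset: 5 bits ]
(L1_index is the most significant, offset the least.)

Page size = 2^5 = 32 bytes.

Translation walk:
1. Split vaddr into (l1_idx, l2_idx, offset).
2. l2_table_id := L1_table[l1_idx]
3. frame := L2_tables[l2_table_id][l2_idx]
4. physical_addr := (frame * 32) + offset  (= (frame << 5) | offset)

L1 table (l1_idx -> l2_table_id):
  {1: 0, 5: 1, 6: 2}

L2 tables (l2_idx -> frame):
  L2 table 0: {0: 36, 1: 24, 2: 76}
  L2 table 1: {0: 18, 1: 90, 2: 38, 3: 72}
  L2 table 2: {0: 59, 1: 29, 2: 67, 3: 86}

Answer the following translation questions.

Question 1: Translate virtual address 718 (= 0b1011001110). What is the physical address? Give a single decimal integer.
Answer: 1230

Derivation:
vaddr = 718 = 0b1011001110
Split: l1_idx=5, l2_idx=2, offset=14
L1[5] = 1
L2[1][2] = 38
paddr = 38 * 32 + 14 = 1230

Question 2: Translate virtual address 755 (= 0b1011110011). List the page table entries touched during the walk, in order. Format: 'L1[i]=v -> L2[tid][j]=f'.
vaddr = 755 = 0b1011110011
Split: l1_idx=5, l2_idx=3, offset=19

Answer: L1[5]=1 -> L2[1][3]=72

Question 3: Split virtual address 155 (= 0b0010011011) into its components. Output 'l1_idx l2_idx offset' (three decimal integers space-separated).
vaddr = 155 = 0b0010011011
  top 3 bits -> l1_idx = 1
  next 2 bits -> l2_idx = 0
  bottom 5 bits -> offset = 27

Answer: 1 0 27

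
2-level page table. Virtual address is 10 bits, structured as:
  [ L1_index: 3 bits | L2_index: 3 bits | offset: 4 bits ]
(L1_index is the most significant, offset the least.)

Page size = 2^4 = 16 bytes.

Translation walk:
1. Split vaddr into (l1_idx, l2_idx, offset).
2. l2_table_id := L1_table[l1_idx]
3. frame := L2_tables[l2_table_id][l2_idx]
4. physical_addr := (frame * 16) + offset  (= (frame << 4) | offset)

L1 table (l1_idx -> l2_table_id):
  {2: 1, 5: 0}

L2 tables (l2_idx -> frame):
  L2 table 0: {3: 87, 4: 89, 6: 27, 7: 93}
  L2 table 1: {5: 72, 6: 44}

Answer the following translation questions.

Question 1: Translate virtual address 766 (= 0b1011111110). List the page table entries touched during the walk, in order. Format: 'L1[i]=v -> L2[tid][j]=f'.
Answer: L1[5]=0 -> L2[0][7]=93

Derivation:
vaddr = 766 = 0b1011111110
Split: l1_idx=5, l2_idx=7, offset=14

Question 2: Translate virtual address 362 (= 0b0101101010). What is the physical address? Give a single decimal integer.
Answer: 714

Derivation:
vaddr = 362 = 0b0101101010
Split: l1_idx=2, l2_idx=6, offset=10
L1[2] = 1
L2[1][6] = 44
paddr = 44 * 16 + 10 = 714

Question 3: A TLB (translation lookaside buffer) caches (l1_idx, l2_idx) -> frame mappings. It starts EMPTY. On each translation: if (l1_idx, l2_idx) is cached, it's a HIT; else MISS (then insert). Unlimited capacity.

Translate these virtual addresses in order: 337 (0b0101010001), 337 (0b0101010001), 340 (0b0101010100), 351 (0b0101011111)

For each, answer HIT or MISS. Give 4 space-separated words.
vaddr=337: (2,5) not in TLB -> MISS, insert
vaddr=337: (2,5) in TLB -> HIT
vaddr=340: (2,5) in TLB -> HIT
vaddr=351: (2,5) in TLB -> HIT

Answer: MISS HIT HIT HIT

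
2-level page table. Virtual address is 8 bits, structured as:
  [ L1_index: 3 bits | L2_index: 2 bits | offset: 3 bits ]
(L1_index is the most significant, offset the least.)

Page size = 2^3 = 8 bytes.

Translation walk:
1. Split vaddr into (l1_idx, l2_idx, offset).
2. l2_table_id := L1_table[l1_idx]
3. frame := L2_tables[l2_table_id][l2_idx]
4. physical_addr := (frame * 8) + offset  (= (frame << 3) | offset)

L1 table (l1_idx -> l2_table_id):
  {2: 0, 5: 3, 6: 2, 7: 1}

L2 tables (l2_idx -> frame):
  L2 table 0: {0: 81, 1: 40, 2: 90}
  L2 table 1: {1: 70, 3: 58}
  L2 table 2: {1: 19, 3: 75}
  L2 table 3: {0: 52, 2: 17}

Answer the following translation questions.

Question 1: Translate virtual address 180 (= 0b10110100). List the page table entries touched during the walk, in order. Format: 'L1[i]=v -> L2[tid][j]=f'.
Answer: L1[5]=3 -> L2[3][2]=17

Derivation:
vaddr = 180 = 0b10110100
Split: l1_idx=5, l2_idx=2, offset=4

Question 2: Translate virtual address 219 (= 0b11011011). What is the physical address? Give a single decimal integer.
vaddr = 219 = 0b11011011
Split: l1_idx=6, l2_idx=3, offset=3
L1[6] = 2
L2[2][3] = 75
paddr = 75 * 8 + 3 = 603

Answer: 603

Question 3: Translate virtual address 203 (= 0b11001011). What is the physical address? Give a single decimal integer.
Answer: 155

Derivation:
vaddr = 203 = 0b11001011
Split: l1_idx=6, l2_idx=1, offset=3
L1[6] = 2
L2[2][1] = 19
paddr = 19 * 8 + 3 = 155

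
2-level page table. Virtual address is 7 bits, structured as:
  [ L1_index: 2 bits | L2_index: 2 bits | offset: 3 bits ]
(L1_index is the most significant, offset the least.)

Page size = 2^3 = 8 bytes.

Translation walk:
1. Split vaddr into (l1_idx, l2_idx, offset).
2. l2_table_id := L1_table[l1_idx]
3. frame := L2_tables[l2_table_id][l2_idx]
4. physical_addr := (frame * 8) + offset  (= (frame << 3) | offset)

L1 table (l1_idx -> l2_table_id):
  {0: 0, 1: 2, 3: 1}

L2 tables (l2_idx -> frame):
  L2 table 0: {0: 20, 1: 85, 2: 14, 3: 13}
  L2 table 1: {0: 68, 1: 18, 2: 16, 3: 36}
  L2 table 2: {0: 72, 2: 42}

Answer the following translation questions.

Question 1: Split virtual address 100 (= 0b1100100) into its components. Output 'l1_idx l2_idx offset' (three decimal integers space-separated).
Answer: 3 0 4

Derivation:
vaddr = 100 = 0b1100100
  top 2 bits -> l1_idx = 3
  next 2 bits -> l2_idx = 0
  bottom 3 bits -> offset = 4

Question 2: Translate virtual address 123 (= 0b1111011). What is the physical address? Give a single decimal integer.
vaddr = 123 = 0b1111011
Split: l1_idx=3, l2_idx=3, offset=3
L1[3] = 1
L2[1][3] = 36
paddr = 36 * 8 + 3 = 291

Answer: 291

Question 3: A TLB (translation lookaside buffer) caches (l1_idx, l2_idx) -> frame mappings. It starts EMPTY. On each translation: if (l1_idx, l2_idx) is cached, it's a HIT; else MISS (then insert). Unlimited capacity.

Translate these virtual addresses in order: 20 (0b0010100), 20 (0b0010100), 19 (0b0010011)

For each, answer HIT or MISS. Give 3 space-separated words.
Answer: MISS HIT HIT

Derivation:
vaddr=20: (0,2) not in TLB -> MISS, insert
vaddr=20: (0,2) in TLB -> HIT
vaddr=19: (0,2) in TLB -> HIT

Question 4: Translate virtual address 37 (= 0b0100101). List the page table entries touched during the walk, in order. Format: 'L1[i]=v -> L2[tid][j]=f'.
vaddr = 37 = 0b0100101
Split: l1_idx=1, l2_idx=0, offset=5

Answer: L1[1]=2 -> L2[2][0]=72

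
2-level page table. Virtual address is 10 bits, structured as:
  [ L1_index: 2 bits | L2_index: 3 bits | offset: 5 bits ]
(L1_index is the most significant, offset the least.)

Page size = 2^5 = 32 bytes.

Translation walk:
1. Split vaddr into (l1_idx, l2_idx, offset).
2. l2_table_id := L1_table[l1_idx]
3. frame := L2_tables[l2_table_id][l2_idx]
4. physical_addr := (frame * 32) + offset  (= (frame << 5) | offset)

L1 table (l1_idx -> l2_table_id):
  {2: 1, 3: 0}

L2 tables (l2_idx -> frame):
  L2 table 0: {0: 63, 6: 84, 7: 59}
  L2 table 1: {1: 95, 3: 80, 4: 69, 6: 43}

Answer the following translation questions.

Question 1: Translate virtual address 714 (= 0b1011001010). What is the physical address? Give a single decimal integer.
vaddr = 714 = 0b1011001010
Split: l1_idx=2, l2_idx=6, offset=10
L1[2] = 1
L2[1][6] = 43
paddr = 43 * 32 + 10 = 1386

Answer: 1386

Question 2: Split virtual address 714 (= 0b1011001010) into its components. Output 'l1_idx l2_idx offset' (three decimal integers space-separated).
Answer: 2 6 10

Derivation:
vaddr = 714 = 0b1011001010
  top 2 bits -> l1_idx = 2
  next 3 bits -> l2_idx = 6
  bottom 5 bits -> offset = 10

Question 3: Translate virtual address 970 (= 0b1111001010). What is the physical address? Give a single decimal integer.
vaddr = 970 = 0b1111001010
Split: l1_idx=3, l2_idx=6, offset=10
L1[3] = 0
L2[0][6] = 84
paddr = 84 * 32 + 10 = 2698

Answer: 2698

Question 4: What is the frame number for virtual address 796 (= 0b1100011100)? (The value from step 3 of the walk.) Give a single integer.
vaddr = 796: l1_idx=3, l2_idx=0
L1[3] = 0; L2[0][0] = 63

Answer: 63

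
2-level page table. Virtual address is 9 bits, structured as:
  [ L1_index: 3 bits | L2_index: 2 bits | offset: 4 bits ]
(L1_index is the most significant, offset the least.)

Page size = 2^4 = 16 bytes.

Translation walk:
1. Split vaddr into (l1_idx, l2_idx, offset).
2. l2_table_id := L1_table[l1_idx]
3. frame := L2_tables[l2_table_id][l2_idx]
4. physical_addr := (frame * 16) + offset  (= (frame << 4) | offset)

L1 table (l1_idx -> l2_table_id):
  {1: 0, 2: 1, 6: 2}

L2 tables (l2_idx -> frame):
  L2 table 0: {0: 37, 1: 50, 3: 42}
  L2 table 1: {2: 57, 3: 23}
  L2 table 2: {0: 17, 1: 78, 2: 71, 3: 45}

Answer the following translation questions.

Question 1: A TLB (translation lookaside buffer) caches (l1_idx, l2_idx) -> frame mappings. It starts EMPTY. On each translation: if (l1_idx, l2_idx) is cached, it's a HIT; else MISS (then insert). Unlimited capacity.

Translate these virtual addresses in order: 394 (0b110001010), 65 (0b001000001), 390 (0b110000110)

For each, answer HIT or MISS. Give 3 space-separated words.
Answer: MISS MISS HIT

Derivation:
vaddr=394: (6,0) not in TLB -> MISS, insert
vaddr=65: (1,0) not in TLB -> MISS, insert
vaddr=390: (6,0) in TLB -> HIT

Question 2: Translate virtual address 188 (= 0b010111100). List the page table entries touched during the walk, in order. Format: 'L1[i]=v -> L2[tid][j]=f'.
Answer: L1[2]=1 -> L2[1][3]=23

Derivation:
vaddr = 188 = 0b010111100
Split: l1_idx=2, l2_idx=3, offset=12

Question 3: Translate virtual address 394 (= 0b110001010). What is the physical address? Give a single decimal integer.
Answer: 282

Derivation:
vaddr = 394 = 0b110001010
Split: l1_idx=6, l2_idx=0, offset=10
L1[6] = 2
L2[2][0] = 17
paddr = 17 * 16 + 10 = 282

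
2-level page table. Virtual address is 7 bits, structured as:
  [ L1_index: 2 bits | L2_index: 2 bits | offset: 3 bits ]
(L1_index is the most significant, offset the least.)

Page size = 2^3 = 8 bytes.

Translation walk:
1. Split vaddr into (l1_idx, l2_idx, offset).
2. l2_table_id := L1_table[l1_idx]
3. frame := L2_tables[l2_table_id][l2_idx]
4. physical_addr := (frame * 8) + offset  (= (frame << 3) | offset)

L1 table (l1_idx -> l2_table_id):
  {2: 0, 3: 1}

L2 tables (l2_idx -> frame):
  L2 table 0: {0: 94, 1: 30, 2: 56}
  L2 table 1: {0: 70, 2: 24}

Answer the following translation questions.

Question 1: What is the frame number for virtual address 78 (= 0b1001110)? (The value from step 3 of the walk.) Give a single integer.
vaddr = 78: l1_idx=2, l2_idx=1
L1[2] = 0; L2[0][1] = 30

Answer: 30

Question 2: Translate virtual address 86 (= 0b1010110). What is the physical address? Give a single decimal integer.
Answer: 454

Derivation:
vaddr = 86 = 0b1010110
Split: l1_idx=2, l2_idx=2, offset=6
L1[2] = 0
L2[0][2] = 56
paddr = 56 * 8 + 6 = 454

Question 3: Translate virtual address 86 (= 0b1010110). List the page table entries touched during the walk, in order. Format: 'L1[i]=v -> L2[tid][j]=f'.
vaddr = 86 = 0b1010110
Split: l1_idx=2, l2_idx=2, offset=6

Answer: L1[2]=0 -> L2[0][2]=56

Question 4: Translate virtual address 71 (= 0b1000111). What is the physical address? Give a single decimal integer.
Answer: 759

Derivation:
vaddr = 71 = 0b1000111
Split: l1_idx=2, l2_idx=0, offset=7
L1[2] = 0
L2[0][0] = 94
paddr = 94 * 8 + 7 = 759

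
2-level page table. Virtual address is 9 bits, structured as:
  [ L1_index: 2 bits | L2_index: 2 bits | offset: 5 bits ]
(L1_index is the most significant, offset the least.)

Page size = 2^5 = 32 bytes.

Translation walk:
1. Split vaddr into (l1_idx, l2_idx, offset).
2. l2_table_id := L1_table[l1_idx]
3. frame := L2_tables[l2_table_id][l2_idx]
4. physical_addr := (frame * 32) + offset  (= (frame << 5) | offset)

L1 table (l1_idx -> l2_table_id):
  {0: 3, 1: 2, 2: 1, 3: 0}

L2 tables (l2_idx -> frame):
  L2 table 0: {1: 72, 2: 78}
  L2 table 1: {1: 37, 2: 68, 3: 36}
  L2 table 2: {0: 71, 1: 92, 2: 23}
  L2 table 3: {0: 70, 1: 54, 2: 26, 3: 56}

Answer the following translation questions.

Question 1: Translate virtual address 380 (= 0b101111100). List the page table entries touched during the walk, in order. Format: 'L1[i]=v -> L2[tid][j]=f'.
vaddr = 380 = 0b101111100
Split: l1_idx=2, l2_idx=3, offset=28

Answer: L1[2]=1 -> L2[1][3]=36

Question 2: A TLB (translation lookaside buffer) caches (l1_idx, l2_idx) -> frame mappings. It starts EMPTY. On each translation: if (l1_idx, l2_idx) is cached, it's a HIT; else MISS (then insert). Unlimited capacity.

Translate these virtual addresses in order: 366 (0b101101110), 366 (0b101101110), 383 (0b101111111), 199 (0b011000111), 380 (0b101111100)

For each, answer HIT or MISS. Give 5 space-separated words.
Answer: MISS HIT HIT MISS HIT

Derivation:
vaddr=366: (2,3) not in TLB -> MISS, insert
vaddr=366: (2,3) in TLB -> HIT
vaddr=383: (2,3) in TLB -> HIT
vaddr=199: (1,2) not in TLB -> MISS, insert
vaddr=380: (2,3) in TLB -> HIT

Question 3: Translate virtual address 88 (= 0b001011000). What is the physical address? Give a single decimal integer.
vaddr = 88 = 0b001011000
Split: l1_idx=0, l2_idx=2, offset=24
L1[0] = 3
L2[3][2] = 26
paddr = 26 * 32 + 24 = 856

Answer: 856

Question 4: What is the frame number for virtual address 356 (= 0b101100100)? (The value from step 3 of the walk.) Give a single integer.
Answer: 36

Derivation:
vaddr = 356: l1_idx=2, l2_idx=3
L1[2] = 1; L2[1][3] = 36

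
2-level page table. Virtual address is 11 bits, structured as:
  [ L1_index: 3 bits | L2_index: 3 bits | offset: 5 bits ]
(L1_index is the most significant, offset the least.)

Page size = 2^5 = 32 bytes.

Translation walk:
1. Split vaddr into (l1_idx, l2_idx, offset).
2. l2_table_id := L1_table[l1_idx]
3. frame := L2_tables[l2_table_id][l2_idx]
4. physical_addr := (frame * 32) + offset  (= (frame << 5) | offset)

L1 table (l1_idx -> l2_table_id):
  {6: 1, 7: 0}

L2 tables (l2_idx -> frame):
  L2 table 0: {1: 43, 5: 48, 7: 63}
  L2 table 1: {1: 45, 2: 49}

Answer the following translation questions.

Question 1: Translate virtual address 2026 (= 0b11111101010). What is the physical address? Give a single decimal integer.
vaddr = 2026 = 0b11111101010
Split: l1_idx=7, l2_idx=7, offset=10
L1[7] = 0
L2[0][7] = 63
paddr = 63 * 32 + 10 = 2026

Answer: 2026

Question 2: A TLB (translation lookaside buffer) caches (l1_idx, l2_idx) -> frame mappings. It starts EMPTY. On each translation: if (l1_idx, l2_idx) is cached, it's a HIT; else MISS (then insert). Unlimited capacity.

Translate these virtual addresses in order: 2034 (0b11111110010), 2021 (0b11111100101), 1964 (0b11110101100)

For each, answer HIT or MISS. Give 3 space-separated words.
Answer: MISS HIT MISS

Derivation:
vaddr=2034: (7,7) not in TLB -> MISS, insert
vaddr=2021: (7,7) in TLB -> HIT
vaddr=1964: (7,5) not in TLB -> MISS, insert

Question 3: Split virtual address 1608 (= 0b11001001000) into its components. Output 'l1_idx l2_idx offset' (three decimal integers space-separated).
Answer: 6 2 8

Derivation:
vaddr = 1608 = 0b11001001000
  top 3 bits -> l1_idx = 6
  next 3 bits -> l2_idx = 2
  bottom 5 bits -> offset = 8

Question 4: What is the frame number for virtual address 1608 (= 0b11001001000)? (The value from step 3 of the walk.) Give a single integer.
Answer: 49

Derivation:
vaddr = 1608: l1_idx=6, l2_idx=2
L1[6] = 1; L2[1][2] = 49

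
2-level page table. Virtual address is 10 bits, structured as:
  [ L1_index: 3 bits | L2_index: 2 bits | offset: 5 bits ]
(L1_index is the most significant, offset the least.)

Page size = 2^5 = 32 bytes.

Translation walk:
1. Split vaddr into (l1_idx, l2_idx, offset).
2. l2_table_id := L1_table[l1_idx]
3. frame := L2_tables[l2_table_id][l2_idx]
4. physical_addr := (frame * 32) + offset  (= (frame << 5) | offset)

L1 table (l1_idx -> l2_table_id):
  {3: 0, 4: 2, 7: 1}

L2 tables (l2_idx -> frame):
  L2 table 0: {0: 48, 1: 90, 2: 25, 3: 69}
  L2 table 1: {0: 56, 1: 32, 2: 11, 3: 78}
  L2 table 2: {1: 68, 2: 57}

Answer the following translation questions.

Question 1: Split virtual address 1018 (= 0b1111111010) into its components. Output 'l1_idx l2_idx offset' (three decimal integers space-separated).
vaddr = 1018 = 0b1111111010
  top 3 bits -> l1_idx = 7
  next 2 bits -> l2_idx = 3
  bottom 5 bits -> offset = 26

Answer: 7 3 26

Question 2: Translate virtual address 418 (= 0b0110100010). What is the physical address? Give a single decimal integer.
vaddr = 418 = 0b0110100010
Split: l1_idx=3, l2_idx=1, offset=2
L1[3] = 0
L2[0][1] = 90
paddr = 90 * 32 + 2 = 2882

Answer: 2882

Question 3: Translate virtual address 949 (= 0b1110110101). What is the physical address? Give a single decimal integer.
vaddr = 949 = 0b1110110101
Split: l1_idx=7, l2_idx=1, offset=21
L1[7] = 1
L2[1][1] = 32
paddr = 32 * 32 + 21 = 1045

Answer: 1045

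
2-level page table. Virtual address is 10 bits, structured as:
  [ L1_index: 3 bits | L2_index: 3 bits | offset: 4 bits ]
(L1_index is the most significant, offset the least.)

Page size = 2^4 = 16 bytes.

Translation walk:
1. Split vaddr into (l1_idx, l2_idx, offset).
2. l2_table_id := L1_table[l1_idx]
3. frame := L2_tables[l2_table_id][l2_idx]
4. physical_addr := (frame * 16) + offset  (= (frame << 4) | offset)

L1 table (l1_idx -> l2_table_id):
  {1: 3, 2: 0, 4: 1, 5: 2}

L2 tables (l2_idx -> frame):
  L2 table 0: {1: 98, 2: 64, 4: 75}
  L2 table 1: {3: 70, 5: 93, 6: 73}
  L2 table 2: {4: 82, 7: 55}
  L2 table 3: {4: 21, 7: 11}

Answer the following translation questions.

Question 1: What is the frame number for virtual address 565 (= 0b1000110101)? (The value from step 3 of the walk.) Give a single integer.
vaddr = 565: l1_idx=4, l2_idx=3
L1[4] = 1; L2[1][3] = 70

Answer: 70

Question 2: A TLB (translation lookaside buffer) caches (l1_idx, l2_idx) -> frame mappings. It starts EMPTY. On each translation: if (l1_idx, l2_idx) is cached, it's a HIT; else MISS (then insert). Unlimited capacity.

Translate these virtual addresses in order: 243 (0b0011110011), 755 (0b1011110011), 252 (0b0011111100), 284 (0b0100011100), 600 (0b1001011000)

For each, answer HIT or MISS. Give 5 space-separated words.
vaddr=243: (1,7) not in TLB -> MISS, insert
vaddr=755: (5,7) not in TLB -> MISS, insert
vaddr=252: (1,7) in TLB -> HIT
vaddr=284: (2,1) not in TLB -> MISS, insert
vaddr=600: (4,5) not in TLB -> MISS, insert

Answer: MISS MISS HIT MISS MISS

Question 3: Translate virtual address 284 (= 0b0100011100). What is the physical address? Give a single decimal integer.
Answer: 1580

Derivation:
vaddr = 284 = 0b0100011100
Split: l1_idx=2, l2_idx=1, offset=12
L1[2] = 0
L2[0][1] = 98
paddr = 98 * 16 + 12 = 1580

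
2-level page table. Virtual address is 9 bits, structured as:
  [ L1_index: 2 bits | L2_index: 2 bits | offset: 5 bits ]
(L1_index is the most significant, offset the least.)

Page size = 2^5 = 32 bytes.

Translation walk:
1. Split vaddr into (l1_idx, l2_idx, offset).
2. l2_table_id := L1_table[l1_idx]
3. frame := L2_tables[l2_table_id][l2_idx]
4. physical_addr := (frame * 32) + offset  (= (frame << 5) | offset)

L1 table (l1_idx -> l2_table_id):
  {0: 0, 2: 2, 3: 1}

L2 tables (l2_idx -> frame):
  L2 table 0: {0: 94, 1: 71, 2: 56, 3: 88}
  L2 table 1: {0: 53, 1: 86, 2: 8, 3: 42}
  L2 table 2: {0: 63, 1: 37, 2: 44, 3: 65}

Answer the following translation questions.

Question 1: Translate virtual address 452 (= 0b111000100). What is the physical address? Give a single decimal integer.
Answer: 260

Derivation:
vaddr = 452 = 0b111000100
Split: l1_idx=3, l2_idx=2, offset=4
L1[3] = 1
L2[1][2] = 8
paddr = 8 * 32 + 4 = 260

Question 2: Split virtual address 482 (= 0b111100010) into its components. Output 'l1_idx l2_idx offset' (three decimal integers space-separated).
Answer: 3 3 2

Derivation:
vaddr = 482 = 0b111100010
  top 2 bits -> l1_idx = 3
  next 2 bits -> l2_idx = 3
  bottom 5 bits -> offset = 2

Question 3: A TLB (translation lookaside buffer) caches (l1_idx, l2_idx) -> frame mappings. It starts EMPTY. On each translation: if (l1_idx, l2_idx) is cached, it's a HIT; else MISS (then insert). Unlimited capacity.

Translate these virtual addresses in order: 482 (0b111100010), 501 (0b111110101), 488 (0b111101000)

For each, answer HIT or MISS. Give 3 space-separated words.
vaddr=482: (3,3) not in TLB -> MISS, insert
vaddr=501: (3,3) in TLB -> HIT
vaddr=488: (3,3) in TLB -> HIT

Answer: MISS HIT HIT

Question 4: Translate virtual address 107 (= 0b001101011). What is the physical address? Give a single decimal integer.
Answer: 2827

Derivation:
vaddr = 107 = 0b001101011
Split: l1_idx=0, l2_idx=3, offset=11
L1[0] = 0
L2[0][3] = 88
paddr = 88 * 32 + 11 = 2827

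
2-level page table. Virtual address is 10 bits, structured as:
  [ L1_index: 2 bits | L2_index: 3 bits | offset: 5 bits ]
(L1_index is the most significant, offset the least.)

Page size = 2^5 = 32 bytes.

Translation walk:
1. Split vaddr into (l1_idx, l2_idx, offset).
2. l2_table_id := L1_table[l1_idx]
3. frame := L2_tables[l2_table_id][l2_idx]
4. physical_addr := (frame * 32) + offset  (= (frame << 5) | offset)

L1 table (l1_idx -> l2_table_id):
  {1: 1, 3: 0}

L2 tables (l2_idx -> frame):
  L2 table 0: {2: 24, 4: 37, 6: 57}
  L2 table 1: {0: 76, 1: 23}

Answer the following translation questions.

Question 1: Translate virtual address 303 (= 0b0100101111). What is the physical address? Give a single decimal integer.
vaddr = 303 = 0b0100101111
Split: l1_idx=1, l2_idx=1, offset=15
L1[1] = 1
L2[1][1] = 23
paddr = 23 * 32 + 15 = 751

Answer: 751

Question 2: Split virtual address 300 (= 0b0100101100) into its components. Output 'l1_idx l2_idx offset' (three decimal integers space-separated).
Answer: 1 1 12

Derivation:
vaddr = 300 = 0b0100101100
  top 2 bits -> l1_idx = 1
  next 3 bits -> l2_idx = 1
  bottom 5 bits -> offset = 12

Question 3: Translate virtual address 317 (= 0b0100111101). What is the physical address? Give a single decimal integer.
Answer: 765

Derivation:
vaddr = 317 = 0b0100111101
Split: l1_idx=1, l2_idx=1, offset=29
L1[1] = 1
L2[1][1] = 23
paddr = 23 * 32 + 29 = 765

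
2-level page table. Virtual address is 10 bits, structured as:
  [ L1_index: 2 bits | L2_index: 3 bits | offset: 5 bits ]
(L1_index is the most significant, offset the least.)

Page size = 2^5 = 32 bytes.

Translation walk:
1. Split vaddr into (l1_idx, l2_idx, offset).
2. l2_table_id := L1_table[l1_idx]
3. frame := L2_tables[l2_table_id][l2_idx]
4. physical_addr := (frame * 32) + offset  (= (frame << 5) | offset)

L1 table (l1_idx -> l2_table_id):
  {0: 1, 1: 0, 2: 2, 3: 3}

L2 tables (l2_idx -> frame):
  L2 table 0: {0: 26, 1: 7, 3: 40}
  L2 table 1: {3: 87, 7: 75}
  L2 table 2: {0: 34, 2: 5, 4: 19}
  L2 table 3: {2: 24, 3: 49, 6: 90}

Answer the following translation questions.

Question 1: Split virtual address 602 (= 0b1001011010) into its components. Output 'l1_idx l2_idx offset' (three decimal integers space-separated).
vaddr = 602 = 0b1001011010
  top 2 bits -> l1_idx = 2
  next 3 bits -> l2_idx = 2
  bottom 5 bits -> offset = 26

Answer: 2 2 26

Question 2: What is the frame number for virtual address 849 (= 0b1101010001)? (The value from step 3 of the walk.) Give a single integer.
Answer: 24

Derivation:
vaddr = 849: l1_idx=3, l2_idx=2
L1[3] = 3; L2[3][2] = 24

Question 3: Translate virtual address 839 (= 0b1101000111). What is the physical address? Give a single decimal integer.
vaddr = 839 = 0b1101000111
Split: l1_idx=3, l2_idx=2, offset=7
L1[3] = 3
L2[3][2] = 24
paddr = 24 * 32 + 7 = 775

Answer: 775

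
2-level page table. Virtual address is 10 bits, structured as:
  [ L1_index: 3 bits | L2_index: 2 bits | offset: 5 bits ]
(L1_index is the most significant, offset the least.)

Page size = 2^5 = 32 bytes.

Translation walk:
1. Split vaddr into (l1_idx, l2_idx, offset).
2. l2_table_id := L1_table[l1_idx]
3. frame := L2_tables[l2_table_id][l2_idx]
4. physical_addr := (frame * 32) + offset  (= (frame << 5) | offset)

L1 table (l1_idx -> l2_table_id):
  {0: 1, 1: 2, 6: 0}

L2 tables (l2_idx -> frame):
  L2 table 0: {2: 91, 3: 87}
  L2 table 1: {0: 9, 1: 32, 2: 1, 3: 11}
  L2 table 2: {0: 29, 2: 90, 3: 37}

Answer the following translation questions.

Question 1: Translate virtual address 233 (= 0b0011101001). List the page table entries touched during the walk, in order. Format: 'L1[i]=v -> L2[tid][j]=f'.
vaddr = 233 = 0b0011101001
Split: l1_idx=1, l2_idx=3, offset=9

Answer: L1[1]=2 -> L2[2][3]=37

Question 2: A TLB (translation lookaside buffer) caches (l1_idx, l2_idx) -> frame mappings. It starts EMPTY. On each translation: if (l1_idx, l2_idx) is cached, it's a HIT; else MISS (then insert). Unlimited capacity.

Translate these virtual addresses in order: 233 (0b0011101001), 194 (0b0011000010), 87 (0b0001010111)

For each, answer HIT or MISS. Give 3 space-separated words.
Answer: MISS MISS MISS

Derivation:
vaddr=233: (1,3) not in TLB -> MISS, insert
vaddr=194: (1,2) not in TLB -> MISS, insert
vaddr=87: (0,2) not in TLB -> MISS, insert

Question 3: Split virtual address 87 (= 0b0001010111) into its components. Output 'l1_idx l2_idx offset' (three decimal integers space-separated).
Answer: 0 2 23

Derivation:
vaddr = 87 = 0b0001010111
  top 3 bits -> l1_idx = 0
  next 2 bits -> l2_idx = 2
  bottom 5 bits -> offset = 23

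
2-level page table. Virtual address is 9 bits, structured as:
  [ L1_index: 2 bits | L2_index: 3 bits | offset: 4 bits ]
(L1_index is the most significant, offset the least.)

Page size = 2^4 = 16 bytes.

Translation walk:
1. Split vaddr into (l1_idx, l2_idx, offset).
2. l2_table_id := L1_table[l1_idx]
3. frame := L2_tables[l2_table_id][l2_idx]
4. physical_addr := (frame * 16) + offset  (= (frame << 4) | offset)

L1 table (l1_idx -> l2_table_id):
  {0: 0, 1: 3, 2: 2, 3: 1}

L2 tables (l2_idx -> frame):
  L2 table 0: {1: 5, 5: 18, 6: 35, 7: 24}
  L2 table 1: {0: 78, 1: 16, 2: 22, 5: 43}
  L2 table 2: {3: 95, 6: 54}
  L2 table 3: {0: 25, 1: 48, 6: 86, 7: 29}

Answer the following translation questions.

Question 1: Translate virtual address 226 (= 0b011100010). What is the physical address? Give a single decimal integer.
vaddr = 226 = 0b011100010
Split: l1_idx=1, l2_idx=6, offset=2
L1[1] = 3
L2[3][6] = 86
paddr = 86 * 16 + 2 = 1378

Answer: 1378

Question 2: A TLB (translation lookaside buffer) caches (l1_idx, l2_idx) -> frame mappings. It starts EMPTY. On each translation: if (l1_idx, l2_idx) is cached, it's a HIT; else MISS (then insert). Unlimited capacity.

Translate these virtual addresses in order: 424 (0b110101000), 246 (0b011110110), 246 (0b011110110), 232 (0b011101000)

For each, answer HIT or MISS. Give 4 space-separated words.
Answer: MISS MISS HIT MISS

Derivation:
vaddr=424: (3,2) not in TLB -> MISS, insert
vaddr=246: (1,7) not in TLB -> MISS, insert
vaddr=246: (1,7) in TLB -> HIT
vaddr=232: (1,6) not in TLB -> MISS, insert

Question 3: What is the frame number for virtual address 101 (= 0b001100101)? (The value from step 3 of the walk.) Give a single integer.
vaddr = 101: l1_idx=0, l2_idx=6
L1[0] = 0; L2[0][6] = 35

Answer: 35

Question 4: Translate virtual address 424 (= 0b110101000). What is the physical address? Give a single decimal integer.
vaddr = 424 = 0b110101000
Split: l1_idx=3, l2_idx=2, offset=8
L1[3] = 1
L2[1][2] = 22
paddr = 22 * 16 + 8 = 360

Answer: 360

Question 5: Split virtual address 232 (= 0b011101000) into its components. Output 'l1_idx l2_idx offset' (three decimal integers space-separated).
vaddr = 232 = 0b011101000
  top 2 bits -> l1_idx = 1
  next 3 bits -> l2_idx = 6
  bottom 4 bits -> offset = 8

Answer: 1 6 8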